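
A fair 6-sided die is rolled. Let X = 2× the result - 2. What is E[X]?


E[die] = (1+6)/2 = 7/2
E[X] = 2×7/2 - 2 = 5

E[X] = 5


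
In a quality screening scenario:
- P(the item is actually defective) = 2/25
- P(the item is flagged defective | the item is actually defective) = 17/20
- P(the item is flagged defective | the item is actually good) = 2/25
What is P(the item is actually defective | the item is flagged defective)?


Using Bayes' theorem:
P(A|B) = P(B|A)·P(A) / P(B)

P(the item is flagged defective) = 17/20 × 2/25 + 2/25 × 23/25
= 17/250 + 46/625 = 177/1250

P(the item is actually defective|the item is flagged defective) = (17/250) / (177/1250) = 85/177

P(the item is actually defective|the item is flagged defective) = 85/177 ≈ 48.02%


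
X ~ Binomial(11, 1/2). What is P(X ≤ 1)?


P(X ≤ 1) = Σ P(X=i) for i=0..1
P(X=0) = 1/2048
P(X=1) = 11/2048
Sum = 3/512

P(X ≤ 1) = 3/512 ≈ 0.59%


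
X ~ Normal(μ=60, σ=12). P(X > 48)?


z = (48-60)/12 = -1.0
P(X > 48) = 1 - P(Z ≤ -1.0) = 1 - 0.1587 = 0.8413

P(X > 48) ≈ 0.8413


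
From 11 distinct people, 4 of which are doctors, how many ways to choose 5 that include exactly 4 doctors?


Choose 4 of the 4 doctors and 1 of the other 7 people:
C(4,4)×C(7,1) = 1×7 = 7

7


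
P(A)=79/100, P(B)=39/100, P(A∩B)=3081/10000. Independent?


P(A)×P(B) = 3081/10000
P(A∩B) = 3081/10000
Equal ✓ → Independent

Yes, independent


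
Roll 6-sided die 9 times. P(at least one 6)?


P(no 6)^9 = (5/6)^9 = 1953125/10077696
P(≥1) = 1 - 1953125/10077696 = 8124571/10077696

P = 8124571/10077696 ≈ 80.62%


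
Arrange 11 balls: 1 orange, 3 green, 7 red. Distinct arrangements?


11!/(1!×3!×7!) = 1320

1320


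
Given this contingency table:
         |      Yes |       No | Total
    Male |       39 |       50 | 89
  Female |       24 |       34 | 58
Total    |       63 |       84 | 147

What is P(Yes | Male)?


P(Yes | Male) = 39/(39+50) = 39/89

P(Yes|Male) = 39/89 ≈ 43.82%


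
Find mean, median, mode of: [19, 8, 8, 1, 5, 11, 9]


Sorted: [1, 5, 8, 8, 9, 11, 19]
Mean = 61/7
Median = 8
Freq: {19: 1, 8: 2, 1: 1, 5: 1, 11: 1, 9: 1}
Mode: [8]

Mean=61/7, Median=8, Mode=8


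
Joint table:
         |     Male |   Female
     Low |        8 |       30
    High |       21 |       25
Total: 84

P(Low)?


P(Low) = (8+30)/84 = 38/84 = 19/42

P(Low) = 19/42 ≈ 45.24%


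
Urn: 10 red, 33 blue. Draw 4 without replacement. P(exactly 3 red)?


Hypergeometric: C(10,3)×C(33,1)/C(43,4)
= 120×33/123410 = 396/12341

P(X=3) = 396/12341 ≈ 3.21%


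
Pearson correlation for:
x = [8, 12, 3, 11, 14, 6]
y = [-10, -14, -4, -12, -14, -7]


n=6, Σx=54, Σy=-61, Σxy=-630, Σx²=570, Σy²=701
r = (6×(-630) - 54×(-61))/√((6×570 - 54²)(6×701 - (-61)²))
= -486/√(504×485) = -486/√244440 ≈ -486/494.4087 ≈ -0.9830

r ≈ -0.9830


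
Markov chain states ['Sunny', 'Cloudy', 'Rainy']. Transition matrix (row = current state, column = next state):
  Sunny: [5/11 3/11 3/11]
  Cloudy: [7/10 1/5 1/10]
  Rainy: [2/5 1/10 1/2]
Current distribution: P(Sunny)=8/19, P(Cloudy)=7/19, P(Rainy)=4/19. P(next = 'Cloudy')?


P(next=Cloudy) = Σᵢ P(now=i)×P(i→Cloudy)
= 8/19×3/11 + 7/19×1/5 + 4/19×1/10
= 24/209 + 7/95 + 2/95 = 219/1045

P = 219/1045 ≈ 0.2096


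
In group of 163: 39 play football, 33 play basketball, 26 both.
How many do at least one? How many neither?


|A∪B| = 39+33-26 = 46
Neither = 163-46 = 117

At least one: 46; Neither: 117


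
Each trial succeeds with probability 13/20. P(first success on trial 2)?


Geometric: P(X=2) = (1-p)^(k-1)×p = (7/20)^1×13/20 = 91/400

P(X=2) = 91/400 ≈ 22.75%


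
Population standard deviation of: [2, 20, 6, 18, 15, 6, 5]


Mean = 72/7
  (2-72/7)²=3364/49
  (20-72/7)²=4624/49
  (6-72/7)²=900/49
  (18-72/7)²=2916/49
  (15-72/7)²=1089/49
  (6-72/7)²=900/49
  (5-72/7)²=1369/49
Σ(x-μ)² = 2166/7
σ² = (2166/7)/7 = 2166/49

σ = √(2166/49) ≈ 6.6486


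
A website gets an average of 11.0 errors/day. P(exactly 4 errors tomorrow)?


Poisson(λ=11.0): P(X=4) = e^(-λ)×λ^k/k!
= e^(-11.0) × 11.0^4 / 4!
≈ 1.670170079e-05 × 14641 / 24 ≈ 0.010189

P(X=4) ≈ 0.010189 ≈ 1.02%


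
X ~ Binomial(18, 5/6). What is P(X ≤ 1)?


P(X ≤ 1) = Σ P(X=i) for i=0..1
P(X=0) = 1/101559956668416
P(X=1) = 5/5642219814912
Sum = 91/101559956668416

P(X ≤ 1) = 91/101559956668416 ≈ 0.00%


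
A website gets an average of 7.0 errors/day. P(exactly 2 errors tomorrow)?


Poisson(λ=7.0): P(X=2) = e^(-λ)×λ^k/k!
= e^(-7.0) × 7.0^2 / 2!
≈ 0.0009118819656 × 49 / 2 ≈ 0.022341

P(X=2) ≈ 0.022341 ≈ 2.23%


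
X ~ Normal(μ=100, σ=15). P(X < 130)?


z = (130-100)/15 = 2.0
P(Z < 2.0) = 0.9772

P(X < 130) ≈ 0.9772


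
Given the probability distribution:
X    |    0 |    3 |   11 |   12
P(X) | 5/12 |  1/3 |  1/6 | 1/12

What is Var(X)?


E[X] = 23/6
E[X²] = 211/6
Var(X) = E[X²] - (E[X])² = 211/6 - 529/36 = 737/36

Var(X) = 737/36 ≈ 20.4722


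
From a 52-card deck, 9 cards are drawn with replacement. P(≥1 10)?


P(not a 10) = 48/52 = 12/13
P(none in 9 draws) = (12/13)^9 = 5159780352/10604499373
P(≥1 10) = 1 - 5159780352/10604499373 = 5444719021/10604499373

P = 5444719021/10604499373 ≈ 51.34%


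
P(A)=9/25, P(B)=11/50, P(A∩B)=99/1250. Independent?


P(A)×P(B) = 99/1250
P(A∩B) = 99/1250
Equal ✓ → Independent

Yes, independent


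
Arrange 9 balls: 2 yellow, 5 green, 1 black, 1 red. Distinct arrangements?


9!/(2!×5!×1!×1!) = 1512

1512


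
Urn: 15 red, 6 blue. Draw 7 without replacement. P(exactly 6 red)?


Hypergeometric: C(15,6)×C(6,1)/C(21,7)
= 5005×6/116280 = 1001/3876

P(X=6) = 1001/3876 ≈ 25.83%


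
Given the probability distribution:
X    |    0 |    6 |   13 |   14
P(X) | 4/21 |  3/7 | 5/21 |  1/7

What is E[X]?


E[X] = Σ x·P(X=x)
= (0)×(4/21) + (6)×(3/7) + (13)×(5/21) + (14)×(1/7)
= 23/3

E[X] = 23/3


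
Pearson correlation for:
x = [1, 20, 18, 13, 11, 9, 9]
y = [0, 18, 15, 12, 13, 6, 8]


n=7, Σx=81, Σy=72, Σxy=1055, Σx²=1177, Σy²=962
r = (7×1055 - 81×72)/√((7×1177 - 81²)(7×962 - 72²))
= 1553/√(1678×1550) = 1553/√2600900 ≈ 1553/1612.7306 ≈ 0.9630

r ≈ 0.9630


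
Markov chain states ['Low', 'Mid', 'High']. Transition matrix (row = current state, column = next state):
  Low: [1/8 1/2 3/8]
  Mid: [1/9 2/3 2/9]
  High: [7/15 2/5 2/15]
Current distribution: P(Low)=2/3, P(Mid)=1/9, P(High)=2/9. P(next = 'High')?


P(next=High) = Σᵢ P(now=i)×P(i→High)
= 2/3×3/8 + 1/9×2/9 + 2/9×2/15
= 1/4 + 2/81 + 4/135 = 493/1620

P = 493/1620 ≈ 0.3043


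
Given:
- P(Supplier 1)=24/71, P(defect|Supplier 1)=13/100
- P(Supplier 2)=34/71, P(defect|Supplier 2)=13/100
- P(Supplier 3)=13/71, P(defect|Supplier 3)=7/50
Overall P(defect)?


P(B) = Σ P(B|Aᵢ)×P(Aᵢ)
  13/100×24/71 = 78/1775
  13/100×34/71 = 221/3550
  7/50×13/71 = 91/3550
Sum = 234/1775

P(defect) = 234/1775 ≈ 13.18%


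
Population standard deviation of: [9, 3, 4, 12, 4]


Mean = 32/5
  (9-32/5)²=169/25
  (3-32/5)²=289/25
  (4-32/5)²=144/25
  (12-32/5)²=784/25
  (4-32/5)²=144/25
Σ(x-μ)² = 306/5
σ² = (306/5)/5 = 306/25

σ = √(306/25) ≈ 3.4986


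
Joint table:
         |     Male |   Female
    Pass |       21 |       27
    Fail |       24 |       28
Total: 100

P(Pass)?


P(Pass) = (21+27)/100 = 48/100 = 12/25

P(Pass) = 12/25 ≈ 48.00%


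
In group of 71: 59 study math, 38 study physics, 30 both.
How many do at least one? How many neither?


|A∪B| = 59+38-30 = 67
Neither = 71-67 = 4

At least one: 67; Neither: 4


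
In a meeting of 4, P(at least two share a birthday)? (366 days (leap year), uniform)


P(all different) = Π(366-i)/366 for i=0..3
= 0.983689
P(match) = 1 - 0.983689 = 0.016311

P ≈ 0.0163 ≈ 1.63%


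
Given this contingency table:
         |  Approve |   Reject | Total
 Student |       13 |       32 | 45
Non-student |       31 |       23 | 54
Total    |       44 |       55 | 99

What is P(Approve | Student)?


P(Approve | Student) = 13/(13+32) = 13/45

P(Approve|Student) = 13/45 ≈ 28.89%


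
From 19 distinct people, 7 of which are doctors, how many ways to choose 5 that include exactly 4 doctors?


Choose 4 of the 7 doctors and 1 of the other 12 people:
C(7,4)×C(12,1) = 35×12 = 420

420


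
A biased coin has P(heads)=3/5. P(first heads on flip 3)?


Geometric: P(X=3) = (1-p)^(k-1)×p = (2/5)^2×3/5 = 12/125

P(X=3) = 12/125 ≈ 9.60%


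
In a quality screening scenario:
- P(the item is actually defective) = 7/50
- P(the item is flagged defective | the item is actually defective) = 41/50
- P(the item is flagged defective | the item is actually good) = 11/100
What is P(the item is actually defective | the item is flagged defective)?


Using Bayes' theorem:
P(A|B) = P(B|A)·P(A) / P(B)

P(the item is flagged defective) = 41/50 × 7/50 + 11/100 × 43/50
= 287/2500 + 473/5000 = 1047/5000

P(the item is actually defective|the item is flagged defective) = (287/2500) / (1047/5000) = 574/1047

P(the item is actually defective|the item is flagged defective) = 574/1047 ≈ 54.82%


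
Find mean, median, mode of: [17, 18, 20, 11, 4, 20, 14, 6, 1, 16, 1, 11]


Sorted: [1, 1, 4, 6, 11, 11, 14, 16, 17, 18, 20, 20]
Mean = 139/12
Median = 25/2
Freq: {17: 1, 18: 1, 20: 2, 11: 2, 4: 1, 14: 1, 6: 1, 1: 2, 16: 1}
Mode: [1, 11, 20]

Mean=139/12, Median=25/2, Mode=[1, 11, 20]


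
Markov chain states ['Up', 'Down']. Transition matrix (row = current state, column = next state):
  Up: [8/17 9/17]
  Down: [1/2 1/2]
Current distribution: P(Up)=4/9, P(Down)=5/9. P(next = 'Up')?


P(next=Up) = Σᵢ P(now=i)×P(i→Up)
= 4/9×8/17 + 5/9×1/2
= 32/153 + 5/18 = 149/306

P = 149/306 ≈ 0.4869


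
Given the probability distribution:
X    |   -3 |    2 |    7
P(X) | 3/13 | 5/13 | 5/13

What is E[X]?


E[X] = Σ x·P(X=x)
= (-3)×(3/13) + (2)×(5/13) + (7)×(5/13)
= 36/13

E[X] = 36/13


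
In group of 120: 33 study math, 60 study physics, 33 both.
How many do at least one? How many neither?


|A∪B| = 33+60-33 = 60
Neither = 120-60 = 60

At least one: 60; Neither: 60


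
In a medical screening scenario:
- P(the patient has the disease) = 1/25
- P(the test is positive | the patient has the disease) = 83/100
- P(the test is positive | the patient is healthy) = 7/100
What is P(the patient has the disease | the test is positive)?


Using Bayes' theorem:
P(A|B) = P(B|A)·P(A) / P(B)

P(the test is positive) = 83/100 × 1/25 + 7/100 × 24/25
= 83/2500 + 42/625 = 251/2500

P(the patient has the disease|the test is positive) = (83/2500) / (251/2500) = 83/251

P(the patient has the disease|the test is positive) = 83/251 ≈ 33.07%


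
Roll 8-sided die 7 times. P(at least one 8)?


P(no 8)^7 = (7/8)^7 = 823543/2097152
P(≥1) = 1 - 823543/2097152 = 1273609/2097152

P = 1273609/2097152 ≈ 60.73%


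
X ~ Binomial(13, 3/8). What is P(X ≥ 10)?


P(X ≥ 10) = Σ P(X=i) for i=10..13
P(X=10) = 1055500875/274877906944
P(X=11) = 172718325/274877906944
P(X=12) = 34543665/549755813888
P(X=13) = 1594323/549755813888
Sum = 623144097/137438953472

P(X ≥ 10) = 623144097/137438953472 ≈ 0.45%


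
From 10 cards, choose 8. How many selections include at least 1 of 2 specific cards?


Complement: C(10,8) - C(8,8) = 45 - 1 = 44

44


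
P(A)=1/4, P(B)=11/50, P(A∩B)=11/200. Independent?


P(A)×P(B) = 11/200
P(A∩B) = 11/200
Equal ✓ → Independent

Yes, independent


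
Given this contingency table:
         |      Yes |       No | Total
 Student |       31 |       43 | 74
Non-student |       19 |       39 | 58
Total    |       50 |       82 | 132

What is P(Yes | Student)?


P(Yes | Student) = 31/(31+43) = 31/74

P(Yes|Student) = 31/74 ≈ 41.89%


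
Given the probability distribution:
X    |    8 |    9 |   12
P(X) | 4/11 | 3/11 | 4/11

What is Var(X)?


E[X] = 107/11
E[X²] = 1075/11
Var(X) = E[X²] - (E[X])² = 1075/11 - 11449/121 = 376/121

Var(X) = 376/121 ≈ 3.1074


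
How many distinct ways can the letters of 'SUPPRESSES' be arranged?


Letters: 10, freq: {'S': 4, 'U': 1, 'P': 2, 'R': 1, 'E': 2}
10!/(4!×1!×2!×1!×2!) = 3628800/96 = 37800

37800


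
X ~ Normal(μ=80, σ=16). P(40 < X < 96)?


z₁=(40-80)/16=-2.5, z₂=(96-80)/16=1.0
P = Φ(1.0) - Φ(-2.5) = 0.841345 - 0.006210 = 0.835135 ≈ 0.8351

P(40 < X < 96) ≈ 0.8351


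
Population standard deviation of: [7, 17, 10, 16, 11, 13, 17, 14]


Mean = 105/8
  (7-105/8)²=2401/64
  (17-105/8)²=961/64
  (10-105/8)²=625/64
  (16-105/8)²=529/64
  (11-105/8)²=289/64
  (13-105/8)²=1/64
  (17-105/8)²=961/64
  (14-105/8)²=49/64
Σ(x-μ)² = 727/8
σ² = (727/8)/8 = 727/64

σ = √(727/64) ≈ 3.3704


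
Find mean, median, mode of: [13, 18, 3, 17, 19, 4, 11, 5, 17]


Sorted: [3, 4, 5, 11, 13, 17, 17, 18, 19]
Mean = 107/9
Median = 13
Freq: {13: 1, 18: 1, 3: 1, 17: 2, 19: 1, 4: 1, 11: 1, 5: 1}
Mode: [17]

Mean=107/9, Median=13, Mode=17


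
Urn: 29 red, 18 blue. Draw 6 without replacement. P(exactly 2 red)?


Hypergeometric: C(29,2)×C(18,4)/C(47,6)
= 406×3060/10737573 = 59160/511313

P(X=2) = 59160/511313 ≈ 11.57%


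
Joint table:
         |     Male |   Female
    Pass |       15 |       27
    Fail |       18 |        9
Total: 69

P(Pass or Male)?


P(Pass∨Male) = P(Pass) + P(Male) - P(Pass∧Male)
= (42 + 33 - 15)/69 = 60/69 = 20/23

P = 20/23 ≈ 86.96%


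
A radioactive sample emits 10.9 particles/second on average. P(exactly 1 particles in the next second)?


Poisson(λ=10.9): P(X=1) = e^(-λ)×λ^k/k!
= e^(-10.9) × 10.9^1 / 1!
≈ 1.8458234e-05 × 10.9 / 1 ≈ 0.000201

P(X=1) ≈ 0.000201 ≈ 0.02%


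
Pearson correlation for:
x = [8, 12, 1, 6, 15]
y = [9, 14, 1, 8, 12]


n=5, Σx=42, Σy=44, Σxy=469, Σx²=470, Σy²=486
r = (5×469 - 42×44)/√((5×470 - 42²)(5×486 - 44²))
= 497/√(586×494) = 497/√289484 ≈ 497/538.0372 ≈ 0.9237

r ≈ 0.9237


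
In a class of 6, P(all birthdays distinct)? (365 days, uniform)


P(all different) = Π(365-i)/365 for i=0..5
= (365/365)×(364/365)×...×(360/365)
= 0.959538

P ≈ 0.9595 ≈ 95.95%


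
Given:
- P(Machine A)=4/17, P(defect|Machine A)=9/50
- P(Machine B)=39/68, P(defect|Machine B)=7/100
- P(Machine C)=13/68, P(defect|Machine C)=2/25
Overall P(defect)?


P(B) = Σ P(B|Aᵢ)×P(Aᵢ)
  9/50×4/17 = 18/425
  7/100×39/68 = 273/6800
  2/25×13/68 = 13/850
Sum = 133/1360

P(defect) = 133/1360 ≈ 9.78%


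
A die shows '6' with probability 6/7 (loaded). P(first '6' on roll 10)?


Geometric: P(X=10) = (1-p)^(k-1)×p = (1/7)^9×6/7 = 6/282475249

P(X=10) = 6/282475249 ≈ 0.00%


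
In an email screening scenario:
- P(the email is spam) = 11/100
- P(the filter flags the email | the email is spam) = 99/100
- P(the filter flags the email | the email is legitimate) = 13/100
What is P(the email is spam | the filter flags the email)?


Using Bayes' theorem:
P(A|B) = P(B|A)·P(A) / P(B)

P(the filter flags the email) = 99/100 × 11/100 + 13/100 × 89/100
= 1089/10000 + 1157/10000 = 1123/5000

P(the email is spam|the filter flags the email) = (1089/10000) / (1123/5000) = 1089/2246

P(the email is spam|the filter flags the email) = 1089/2246 ≈ 48.49%


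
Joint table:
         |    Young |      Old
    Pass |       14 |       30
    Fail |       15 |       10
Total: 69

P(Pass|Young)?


P(Pass|Young) = 14/(14+15) = 14/29

P = 14/29 ≈ 48.28%


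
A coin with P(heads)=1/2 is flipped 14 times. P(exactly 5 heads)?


Binomial: P(X=5) = C(14,5)×p^5×(1-p)^9
= 2002 × 1/32 × 1/512 = 1001/8192

P(X=5) = 1001/8192 ≈ 12.22%


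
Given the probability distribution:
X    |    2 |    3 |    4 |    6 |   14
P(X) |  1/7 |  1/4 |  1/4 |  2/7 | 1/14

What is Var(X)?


E[X] = 19/4
E[X²] = 871/28
Var(X) = E[X²] - (E[X])² = 871/28 - 361/16 = 957/112

Var(X) = 957/112 ≈ 8.5446


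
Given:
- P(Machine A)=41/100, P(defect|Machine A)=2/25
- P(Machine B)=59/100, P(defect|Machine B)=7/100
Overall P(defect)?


P(B) = Σ P(B|Aᵢ)×P(Aᵢ)
  2/25×41/100 = 41/1250
  7/100×59/100 = 413/10000
Sum = 741/10000

P(defect) = 741/10000 ≈ 7.41%


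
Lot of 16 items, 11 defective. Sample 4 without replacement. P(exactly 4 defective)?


Hypergeometric: C(11,4)×C(5,0)/C(16,4)
= 330×1/1820 = 33/182

P(X=4) = 33/182 ≈ 18.13%


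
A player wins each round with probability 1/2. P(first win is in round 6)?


Geometric: P(X=6) = (1-p)^(k-1)×p = (1/2)^5×1/2 = 1/64

P(X=6) = 1/64 ≈ 1.56%


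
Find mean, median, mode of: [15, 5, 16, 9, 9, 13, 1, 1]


Sorted: [1, 1, 5, 9, 9, 13, 15, 16]
Mean = 69/8
Median = 9
Freq: {15: 1, 5: 1, 16: 1, 9: 2, 13: 1, 1: 2}
Mode: [1, 9]

Mean=69/8, Median=9, Mode=[1, 9]


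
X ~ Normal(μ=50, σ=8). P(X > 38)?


z = (38-50)/8 = -1.5
P(X > 38) = 1 - P(Z ≤ -1.5) = 1 - 0.0668 = 0.9332

P(X > 38) ≈ 0.9332


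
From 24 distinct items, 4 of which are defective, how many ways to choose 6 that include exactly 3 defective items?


Choose 3 of the 4 defective items and 3 of the other 20 items:
C(4,3)×C(20,3) = 4×1140 = 4560

4560


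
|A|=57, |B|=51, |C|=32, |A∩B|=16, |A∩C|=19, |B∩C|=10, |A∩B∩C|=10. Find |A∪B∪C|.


|A∪B∪C| = 57+51+32-16-19-10+10 = 105

|A∪B∪C| = 105


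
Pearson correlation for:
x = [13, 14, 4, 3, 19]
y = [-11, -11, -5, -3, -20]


n=5, Σx=53, Σy=-50, Σxy=-706, Σx²=751, Σy²=676
r = (5×(-706) - 53×(-50))/√((5×751 - 53²)(5×676 - (-50)²))
= -880/√(946×880) = -880/√832480 ≈ -880/912.4034 ≈ -0.9645

r ≈ -0.9645


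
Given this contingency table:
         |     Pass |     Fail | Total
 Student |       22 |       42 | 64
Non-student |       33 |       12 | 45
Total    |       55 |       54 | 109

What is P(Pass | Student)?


P(Pass | Student) = 22/(22+42) = 22/64 = 11/32

P(Pass|Student) = 11/32 ≈ 34.38%


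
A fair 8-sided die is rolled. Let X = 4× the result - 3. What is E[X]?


E[die] = (1+8)/2 = 9/2
E[X] = 4×9/2 - 3 = 15

E[X] = 15


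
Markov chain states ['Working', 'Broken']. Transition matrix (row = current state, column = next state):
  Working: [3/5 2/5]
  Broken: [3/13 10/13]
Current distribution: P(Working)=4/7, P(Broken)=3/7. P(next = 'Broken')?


P(next=Broken) = Σᵢ P(now=i)×P(i→Broken)
= 4/7×2/5 + 3/7×10/13
= 8/35 + 30/91 = 254/455

P = 254/455 ≈ 0.5582


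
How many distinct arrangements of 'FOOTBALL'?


Letters: 8, freq: {'F': 1, 'O': 2, 'T': 1, 'B': 1, 'A': 1, 'L': 2}
8!/(1!×2!×1!×1!×1!×2!) = 40320/4 = 10080

10080


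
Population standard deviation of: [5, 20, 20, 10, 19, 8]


Mean = 82/6 = 41/3
  (5-41/3)²=676/9
  (20-41/3)²=361/9
  (20-41/3)²=361/9
  (10-41/3)²=121/9
  (19-41/3)²=256/9
  (8-41/3)²=289/9
Σ(x-μ)² = 688/3
σ² = (688/3)/6 = 344/9

σ = √(344/9) ≈ 6.1824


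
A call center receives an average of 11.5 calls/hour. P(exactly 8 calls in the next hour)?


Poisson(λ=11.5): P(X=8) = e^(-λ)×λ^k/k!
= e^(-11.5) × 11.5^8 / 8!
≈ 1.01300936e-05 × 305902286.254 / 40320 ≈ 0.076856

P(X=8) ≈ 0.076856 ≈ 7.69%


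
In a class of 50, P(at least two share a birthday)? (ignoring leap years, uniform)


P(all different) = Π(365-i)/365 for i=0..49
= 0.029626
P(match) = 1 - 0.029626 = 0.970374

P ≈ 0.9704 ≈ 97.04%


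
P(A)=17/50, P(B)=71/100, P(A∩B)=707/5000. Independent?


P(A)×P(B) = 1207/5000
P(A∩B) = 707/5000
Not equal → NOT independent

No, not independent


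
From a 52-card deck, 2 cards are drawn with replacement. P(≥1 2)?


P(not a 2) = 48/52 = 12/13
P(none in 2 draws) = (12/13)^2 = 144/169
P(≥1 2) = 1 - 144/169 = 25/169

P = 25/169 ≈ 14.79%


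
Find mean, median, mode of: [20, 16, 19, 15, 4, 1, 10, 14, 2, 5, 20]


Sorted: [1, 2, 4, 5, 10, 14, 15, 16, 19, 20, 20]
Mean = 126/11
Median = 14
Freq: {20: 2, 16: 1, 19: 1, 15: 1, 4: 1, 1: 1, 10: 1, 14: 1, 2: 1, 5: 1}
Mode: [20]

Mean=126/11, Median=14, Mode=20


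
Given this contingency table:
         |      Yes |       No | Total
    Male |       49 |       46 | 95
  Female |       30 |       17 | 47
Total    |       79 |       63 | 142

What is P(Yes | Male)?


P(Yes | Male) = 49/(49+46) = 49/95

P(Yes|Male) = 49/95 ≈ 51.58%


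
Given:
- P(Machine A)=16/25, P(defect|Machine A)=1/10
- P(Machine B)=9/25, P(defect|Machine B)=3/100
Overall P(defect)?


P(B) = Σ P(B|Aᵢ)×P(Aᵢ)
  1/10×16/25 = 8/125
  3/100×9/25 = 27/2500
Sum = 187/2500

P(defect) = 187/2500 ≈ 7.48%


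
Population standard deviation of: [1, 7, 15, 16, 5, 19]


Mean = 63/6 = 21/2
  (1-21/2)²=361/4
  (7-21/2)²=49/4
  (15-21/2)²=81/4
  (16-21/2)²=121/4
  (5-21/2)²=121/4
  (19-21/2)²=289/4
Σ(x-μ)² = 511/2
σ² = (511/2)/6 = 511/12

σ = √(511/12) ≈ 6.5256


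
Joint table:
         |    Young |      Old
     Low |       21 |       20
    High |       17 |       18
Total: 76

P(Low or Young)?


P(Low∨Young) = P(Low) + P(Young) - P(Low∧Young)
= (41 + 38 - 21)/76 = 58/76 = 29/38

P = 29/38 ≈ 76.32%


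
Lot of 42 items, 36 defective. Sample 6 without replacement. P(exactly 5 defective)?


Hypergeometric: C(36,5)×C(6,1)/C(42,6)
= 376992×6/5245786 = 161568/374699

P(X=5) = 161568/374699 ≈ 43.12%


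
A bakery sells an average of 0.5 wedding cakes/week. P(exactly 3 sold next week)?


Poisson(λ=0.5): P(X=3) = e^(-λ)×λ^k/k!
= e^(-0.5) × 0.5^3 / 3!
≈ 0.6065306597 × 0.125 / 6 ≈ 0.012636

P(X=3) ≈ 0.012636 ≈ 1.26%


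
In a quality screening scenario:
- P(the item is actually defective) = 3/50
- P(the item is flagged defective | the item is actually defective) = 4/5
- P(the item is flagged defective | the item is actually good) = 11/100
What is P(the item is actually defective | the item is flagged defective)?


Using Bayes' theorem:
P(A|B) = P(B|A)·P(A) / P(B)

P(the item is flagged defective) = 4/5 × 3/50 + 11/100 × 47/50
= 6/125 + 517/5000 = 757/5000

P(the item is actually defective|the item is flagged defective) = (6/125) / (757/5000) = 240/757

P(the item is actually defective|the item is flagged defective) = 240/757 ≈ 31.70%


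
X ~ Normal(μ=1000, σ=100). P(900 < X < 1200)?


z₁=(900-1000)/100=-1.0, z₂=(1200-1000)/100=2.0
P = Φ(2.0) - Φ(-1.0) = 0.977250 - 0.158655 = 0.818595 ≈ 0.8186

P(900 < X < 1200) ≈ 0.8186


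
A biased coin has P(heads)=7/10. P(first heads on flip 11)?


Geometric: P(X=11) = (1-p)^(k-1)×p = (3/10)^10×7/10 = 413343/100000000000

P(X=11) = 413343/100000000000 ≈ 0.00%


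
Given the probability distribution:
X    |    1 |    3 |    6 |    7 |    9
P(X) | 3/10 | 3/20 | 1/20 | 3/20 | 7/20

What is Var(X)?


E[X] = 21/4
E[X²] = 783/20
Var(X) = E[X²] - (E[X])² = 783/20 - 441/16 = 927/80

Var(X) = 927/80 ≈ 11.5875


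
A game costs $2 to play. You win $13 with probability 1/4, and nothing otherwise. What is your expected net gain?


E[gain] = (13-2)×1/4 + (-2)×3/4
= 11/4 - 3/2 = 5/4

Expected net gain = $5/4 ≈ $1.25


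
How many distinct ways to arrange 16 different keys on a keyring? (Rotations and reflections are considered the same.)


Free circular arrangements: rotations and reflections both identified.
(n-1)!/2 = 15!/2 = 1307674368000/2 = 653837184000

653837184000


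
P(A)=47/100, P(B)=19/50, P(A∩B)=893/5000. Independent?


P(A)×P(B) = 893/5000
P(A∩B) = 893/5000
Equal ✓ → Independent

Yes, independent


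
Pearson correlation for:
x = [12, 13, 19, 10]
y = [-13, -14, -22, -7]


n=4, Σx=54, Σy=-56, Σxy=-826, Σx²=774, Σy²=898
r = (4×(-826) - 54×(-56))/√((4×774 - 54²)(4×898 - (-56)²))
= -280/√(180×456) = -280/√82080 ≈ -280/286.4961 ≈ -0.9773

r ≈ -0.9773


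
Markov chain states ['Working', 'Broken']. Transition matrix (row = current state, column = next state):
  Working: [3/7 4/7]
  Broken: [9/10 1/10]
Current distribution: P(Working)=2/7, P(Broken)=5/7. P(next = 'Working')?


P(next=Working) = Σᵢ P(now=i)×P(i→Working)
= 2/7×3/7 + 5/7×9/10
= 6/49 + 9/14 = 75/98

P = 75/98 ≈ 0.7653


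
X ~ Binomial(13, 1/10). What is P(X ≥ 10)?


P(X ≥ 10) = Σ P(X=i) for i=10..13
P(X=10) = 104247/5000000000000
P(X=11) = 3159/5000000000000
P(X=12) = 117/10000000000000
P(X=13) = 1/10000000000000
Sum = 21493/1000000000000

P(X ≥ 10) = 21493/1000000000000 ≈ 0.00%


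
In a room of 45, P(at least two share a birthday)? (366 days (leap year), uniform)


P(all different) = Π(366-i)/366 for i=0..44
= 0.059503
P(match) = 1 - 0.059503 = 0.940497

P ≈ 0.9405 ≈ 94.05%


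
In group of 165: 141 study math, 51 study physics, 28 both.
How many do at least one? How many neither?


|A∪B| = 141+51-28 = 164
Neither = 165-164 = 1

At least one: 164; Neither: 1


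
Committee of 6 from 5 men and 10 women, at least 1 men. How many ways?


Count by #men:
  1M,5W: C(5,1)×C(10,5)=1260
  2M,4W: C(5,2)×C(10,4)=2100
  3M,3W: C(5,3)×C(10,3)=1200
  4M,2W: C(5,4)×C(10,2)=225
  5M,1W: C(5,5)×C(10,1)=10
Total = 4795

4795


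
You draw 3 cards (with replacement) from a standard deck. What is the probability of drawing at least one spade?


P(not a spade) = 39/52 = 3/4
P(none in 3 draws) = (3/4)^3 = 27/64
P(≥1 spade) = 1 - 27/64 = 37/64

P = 37/64 ≈ 57.81%


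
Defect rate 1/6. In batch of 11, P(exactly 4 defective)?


Binomial: P(X=4) = C(11,4)×p^4×(1-p)^7
= 330 × 1/1296 × 78125/279936 = 4296875/60466176

P(X=4) = 4296875/60466176 ≈ 7.11%


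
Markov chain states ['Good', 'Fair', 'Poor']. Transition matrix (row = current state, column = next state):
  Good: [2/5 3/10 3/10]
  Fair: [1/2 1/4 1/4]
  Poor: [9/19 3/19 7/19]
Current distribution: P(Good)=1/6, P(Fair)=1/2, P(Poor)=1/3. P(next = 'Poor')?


P(next=Poor) = Σᵢ P(now=i)×P(i→Poor)
= 1/6×3/10 + 1/2×1/4 + 1/3×7/19
= 1/20 + 1/8 + 7/57 = 679/2280

P = 679/2280 ≈ 0.2978


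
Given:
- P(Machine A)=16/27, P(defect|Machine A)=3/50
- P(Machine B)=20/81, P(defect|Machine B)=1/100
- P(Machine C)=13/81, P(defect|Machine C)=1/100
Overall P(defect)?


P(B) = Σ P(B|Aᵢ)×P(Aᵢ)
  3/50×16/27 = 8/225
  1/100×20/81 = 1/405
  1/100×13/81 = 13/8100
Sum = 107/2700

P(defect) = 107/2700 ≈ 3.96%


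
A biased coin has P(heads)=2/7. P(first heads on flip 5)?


Geometric: P(X=5) = (1-p)^(k-1)×p = (5/7)^4×2/7 = 1250/16807

P(X=5) = 1250/16807 ≈ 7.44%


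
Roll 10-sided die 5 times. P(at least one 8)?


P(no 8)^5 = (9/10)^5 = 59049/100000
P(≥1) = 1 - 59049/100000 = 40951/100000

P = 40951/100000 ≈ 40.95%


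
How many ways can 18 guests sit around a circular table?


Circular arrangements of 18 distinct objects: fix one position to break rotational symmetry.
(n-1)! = 17! = 355687428096000

355687428096000


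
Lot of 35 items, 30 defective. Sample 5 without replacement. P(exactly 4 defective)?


Hypergeometric: C(30,4)×C(5,1)/C(35,5)
= 27405×5/324632 = 19575/46376

P(X=4) = 19575/46376 ≈ 42.21%


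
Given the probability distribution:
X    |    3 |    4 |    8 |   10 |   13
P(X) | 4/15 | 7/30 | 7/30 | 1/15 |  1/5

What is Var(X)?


E[X] = 103/15
E[X²] = 923/15
Var(X) = E[X²] - (E[X])² = 923/15 - 10609/225 = 3236/225

Var(X) = 3236/225 ≈ 14.3822


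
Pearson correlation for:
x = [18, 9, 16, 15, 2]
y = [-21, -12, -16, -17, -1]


n=5, Σx=60, Σy=-67, Σxy=-999, Σx²=890, Σy²=1131
r = (5×(-999) - 60×(-67))/√((5×890 - 60²)(5×1131 - (-67)²))
= -975/√(850×1166) = -975/√991100 ≈ -975/995.5401 ≈ -0.9794

r ≈ -0.9794


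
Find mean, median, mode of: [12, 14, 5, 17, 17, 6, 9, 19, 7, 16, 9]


Sorted: [5, 6, 7, 9, 9, 12, 14, 16, 17, 17, 19]
Mean = 131/11
Median = 12
Freq: {12: 1, 14: 1, 5: 1, 17: 2, 6: 1, 9: 2, 19: 1, 7: 1, 16: 1}
Mode: [9, 17]

Mean=131/11, Median=12, Mode=[9, 17]


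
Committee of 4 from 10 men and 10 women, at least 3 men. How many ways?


Count by #men:
  3M,1W: C(10,3)×C(10,1)=1200
  4M,0W: C(10,4)×C(10,0)=210
Total = 1410

1410


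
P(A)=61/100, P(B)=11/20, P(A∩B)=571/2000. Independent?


P(A)×P(B) = 671/2000
P(A∩B) = 571/2000
Not equal → NOT independent

No, not independent


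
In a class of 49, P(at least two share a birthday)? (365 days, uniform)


P(all different) = Π(365-i)/365 for i=0..48
= 0.034220
P(match) = 1 - 0.034220 = 0.965780

P ≈ 0.9658 ≈ 96.58%


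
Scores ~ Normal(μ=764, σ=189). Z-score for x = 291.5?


z = (x - μ)/σ = (291.5 - 764)/189 = -2.5

z = -2.5


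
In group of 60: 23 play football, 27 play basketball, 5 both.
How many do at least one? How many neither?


|A∪B| = 23+27-5 = 45
Neither = 60-45 = 15

At least one: 45; Neither: 15


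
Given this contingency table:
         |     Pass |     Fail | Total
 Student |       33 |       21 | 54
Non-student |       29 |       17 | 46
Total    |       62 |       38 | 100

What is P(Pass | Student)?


P(Pass | Student) = 33/(33+21) = 33/54 = 11/18

P(Pass|Student) = 11/18 ≈ 61.11%


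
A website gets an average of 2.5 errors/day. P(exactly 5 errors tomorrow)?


Poisson(λ=2.5): P(X=5) = e^(-λ)×λ^k/k!
= e^(-2.5) × 2.5^5 / 5!
≈ 0.08208499862 × 97.65625 / 120 ≈ 0.066801

P(X=5) ≈ 0.066801 ≈ 6.68%


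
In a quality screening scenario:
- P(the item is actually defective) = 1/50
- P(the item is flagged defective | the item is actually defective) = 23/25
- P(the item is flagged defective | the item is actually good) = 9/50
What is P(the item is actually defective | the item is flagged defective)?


Using Bayes' theorem:
P(A|B) = P(B|A)·P(A) / P(B)

P(the item is flagged defective) = 23/25 × 1/50 + 9/50 × 49/50
= 23/1250 + 441/2500 = 487/2500

P(the item is actually defective|the item is flagged defective) = (23/1250) / (487/2500) = 46/487

P(the item is actually defective|the item is flagged defective) = 46/487 ≈ 9.45%


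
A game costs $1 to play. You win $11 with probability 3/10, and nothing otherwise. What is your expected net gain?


E[gain] = (11-1)×3/10 + (-1)×7/10
= 3 - 7/10 = 23/10

Expected net gain = $23/10 ≈ $2.30


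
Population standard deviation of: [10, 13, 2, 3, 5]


Mean = 33/5
  (10-33/5)²=289/25
  (13-33/5)²=1024/25
  (2-33/5)²=529/25
  (3-33/5)²=324/25
  (5-33/5)²=64/25
Σ(x-μ)² = 446/5
σ² = (446/5)/5 = 446/25

σ = √(446/25) ≈ 4.2237


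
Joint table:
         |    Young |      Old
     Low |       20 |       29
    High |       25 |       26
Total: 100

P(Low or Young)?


P(Low∨Young) = P(Low) + P(Young) - P(Low∧Young)
= (49 + 45 - 20)/100 = 74/100 = 37/50

P = 37/50 ≈ 74.00%


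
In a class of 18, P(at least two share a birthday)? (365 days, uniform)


P(all different) = Π(365-i)/365 for i=0..17
= 0.653089
P(match) = 1 - 0.653089 = 0.346911

P ≈ 0.3469 ≈ 34.69%


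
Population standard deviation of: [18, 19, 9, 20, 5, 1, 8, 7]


Mean = 87/8
  (18-87/8)²=3249/64
  (19-87/8)²=4225/64
  (9-87/8)²=225/64
  (20-87/8)²=5329/64
  (5-87/8)²=2209/64
  (1-87/8)²=6241/64
  (8-87/8)²=529/64
  (7-87/8)²=961/64
Σ(x-μ)² = 2871/8
σ² = (2871/8)/8 = 2871/64

σ = √(2871/64) ≈ 6.6977


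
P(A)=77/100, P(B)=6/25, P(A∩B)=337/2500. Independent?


P(A)×P(B) = 231/1250
P(A∩B) = 337/2500
Not equal → NOT independent

No, not independent


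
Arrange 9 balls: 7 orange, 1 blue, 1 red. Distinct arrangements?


9!/(7!×1!×1!) = 72

72


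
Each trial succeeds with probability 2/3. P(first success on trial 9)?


Geometric: P(X=9) = (1-p)^(k-1)×p = (1/3)^8×2/3 = 2/19683

P(X=9) = 2/19683 ≈ 0.01%


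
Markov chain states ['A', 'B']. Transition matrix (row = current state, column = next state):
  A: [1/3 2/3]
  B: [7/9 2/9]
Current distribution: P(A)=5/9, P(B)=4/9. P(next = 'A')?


P(next=A) = Σᵢ P(now=i)×P(i→A)
= 5/9×1/3 + 4/9×7/9
= 5/27 + 28/81 = 43/81

P = 43/81 ≈ 0.5309


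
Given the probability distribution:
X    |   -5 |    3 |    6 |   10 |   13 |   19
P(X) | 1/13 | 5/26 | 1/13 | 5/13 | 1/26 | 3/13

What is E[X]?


E[X] = Σ x·P(X=x)
= (-5)×(1/13) + (3)×(5/26) + (6)×(1/13) + (10)×(5/13) + (13)×(1/26) + (19)×(3/13)
= 122/13

E[X] = 122/13


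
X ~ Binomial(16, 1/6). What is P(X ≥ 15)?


P(X ≥ 15) = Σ P(X=i) for i=15..16
P(X=15) = 5/176319369216
P(X=16) = 1/2821109907456
Sum = 1/34828517376

P(X ≥ 15) = 1/34828517376 ≈ 0.00%


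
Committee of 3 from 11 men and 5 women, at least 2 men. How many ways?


Count by #men:
  2M,1W: C(11,2)×C(5,1)=275
  3M,0W: C(11,3)×C(5,0)=165
Total = 440

440


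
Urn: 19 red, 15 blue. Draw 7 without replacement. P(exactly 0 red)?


Hypergeometric: C(19,0)×C(15,7)/C(34,7)
= 1×6435/5379616 = 585/489056

P(X=0) = 585/489056 ≈ 0.12%


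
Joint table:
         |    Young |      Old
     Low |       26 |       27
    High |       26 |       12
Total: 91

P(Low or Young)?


P(Low∨Young) = P(Low) + P(Young) - P(Low∧Young)
= (53 + 52 - 26)/91 = 79/91

P = 79/91 ≈ 86.81%


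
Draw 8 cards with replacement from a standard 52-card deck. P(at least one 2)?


P(not a 2) = 48/52 = 12/13
P(none in 8 draws) = (12/13)^8 = 429981696/815730721
P(≥1 2) = 1 - 429981696/815730721 = 385749025/815730721

P = 385749025/815730721 ≈ 47.29%


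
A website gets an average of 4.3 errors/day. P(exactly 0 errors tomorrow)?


Poisson(λ=4.3): P(X=0) = e^(-λ)×λ^k/k!
= e^(-4.3) × 4.3^0 / 0!
≈ 0.01356855901 × 1 / 1 ≈ 0.013569

P(X=0) ≈ 0.013569 ≈ 1.36%


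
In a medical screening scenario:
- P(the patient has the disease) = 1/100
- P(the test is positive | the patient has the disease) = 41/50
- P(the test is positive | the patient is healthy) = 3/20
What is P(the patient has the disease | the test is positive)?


Using Bayes' theorem:
P(A|B) = P(B|A)·P(A) / P(B)

P(the test is positive) = 41/50 × 1/100 + 3/20 × 99/100
= 41/5000 + 297/2000 = 1567/10000

P(the patient has the disease|the test is positive) = (41/5000) / (1567/10000) = 82/1567

P(the patient has the disease|the test is positive) = 82/1567 ≈ 5.23%


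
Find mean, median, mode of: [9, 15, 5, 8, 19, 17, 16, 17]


Sorted: [5, 8, 9, 15, 16, 17, 17, 19]
Mean = 106/8 = 53/4
Median = 31/2
Freq: {9: 1, 15: 1, 5: 1, 8: 1, 19: 1, 17: 2, 16: 1}
Mode: [17]

Mean=53/4, Median=31/2, Mode=17


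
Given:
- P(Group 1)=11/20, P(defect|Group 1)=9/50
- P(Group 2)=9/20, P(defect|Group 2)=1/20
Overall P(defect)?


P(B) = Σ P(B|Aᵢ)×P(Aᵢ)
  9/50×11/20 = 99/1000
  1/20×9/20 = 9/400
Sum = 243/2000

P(defect) = 243/2000 ≈ 12.15%


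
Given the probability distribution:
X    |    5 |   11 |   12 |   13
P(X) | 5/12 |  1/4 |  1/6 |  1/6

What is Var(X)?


E[X] = 9
E[X²] = 557/6
Var(X) = E[X²] - (E[X])² = 557/6 - 81 = 71/6

Var(X) = 71/6 ≈ 11.8333


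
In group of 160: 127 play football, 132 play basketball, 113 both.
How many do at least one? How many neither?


|A∪B| = 127+132-113 = 146
Neither = 160-146 = 14

At least one: 146; Neither: 14


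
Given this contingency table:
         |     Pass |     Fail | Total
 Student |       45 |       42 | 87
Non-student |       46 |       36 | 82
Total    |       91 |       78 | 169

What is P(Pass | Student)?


P(Pass | Student) = 45/(45+42) = 45/87 = 15/29

P(Pass|Student) = 15/29 ≈ 51.72%


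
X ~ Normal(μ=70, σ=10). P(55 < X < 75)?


z₁=(55-70)/10=-1.5, z₂=(75-70)/10=0.5
P = Φ(0.5) - Φ(-1.5) = 0.691462 - 0.066807 = 0.624655 ≈ 0.6247

P(55 < X < 75) ≈ 0.6247


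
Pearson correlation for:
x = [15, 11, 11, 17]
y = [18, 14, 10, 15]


n=4, Σx=54, Σy=57, Σxy=789, Σx²=756, Σy²=845
r = (4×789 - 54×57)/√((4×756 - 54²)(4×845 - 57²))
= 78/√(108×131) = 78/√14148 ≈ 78/118.9454 ≈ 0.6558

r ≈ 0.6558


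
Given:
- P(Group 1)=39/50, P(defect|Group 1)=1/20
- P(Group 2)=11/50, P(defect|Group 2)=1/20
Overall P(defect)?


P(B) = Σ P(B|Aᵢ)×P(Aᵢ)
  1/20×39/50 = 39/1000
  1/20×11/50 = 11/1000
Sum = 1/20

P(defect) = 1/20 ≈ 5.00%


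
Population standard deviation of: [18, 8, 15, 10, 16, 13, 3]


Mean = 83/7
  (18-83/7)²=1849/49
  (8-83/7)²=729/49
  (15-83/7)²=484/49
  (10-83/7)²=169/49
  (16-83/7)²=841/49
  (13-83/7)²=64/49
  (3-83/7)²=3844/49
Σ(x-μ)² = 1140/7
σ² = (1140/7)/7 = 1140/49

σ = √(1140/49) ≈ 4.8234


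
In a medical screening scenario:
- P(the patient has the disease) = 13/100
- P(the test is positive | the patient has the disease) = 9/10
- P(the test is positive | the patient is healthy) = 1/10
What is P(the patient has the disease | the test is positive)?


Using Bayes' theorem:
P(A|B) = P(B|A)·P(A) / P(B)

P(the test is positive) = 9/10 × 13/100 + 1/10 × 87/100
= 117/1000 + 87/1000 = 51/250

P(the patient has the disease|the test is positive) = (117/1000) / (51/250) = 39/68

P(the patient has the disease|the test is positive) = 39/68 ≈ 57.35%


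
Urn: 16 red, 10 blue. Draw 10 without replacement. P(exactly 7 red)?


Hypergeometric: C(16,7)×C(10,3)/C(26,10)
= 11440×120/5311735 = 1920/7429

P(X=7) = 1920/7429 ≈ 25.84%


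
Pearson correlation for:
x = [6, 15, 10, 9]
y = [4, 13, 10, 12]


n=4, Σx=40, Σy=39, Σxy=427, Σx²=442, Σy²=429
r = (4×427 - 40×39)/√((4×442 - 40²)(4×429 - 39²))
= 148/√(168×195) = 148/√32760 ≈ 148/180.9972 ≈ 0.8177

r ≈ 0.8177


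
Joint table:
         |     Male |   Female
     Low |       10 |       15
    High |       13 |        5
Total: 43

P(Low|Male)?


P(Low|Male) = 10/(10+13) = 10/23

P = 10/23 ≈ 43.48%


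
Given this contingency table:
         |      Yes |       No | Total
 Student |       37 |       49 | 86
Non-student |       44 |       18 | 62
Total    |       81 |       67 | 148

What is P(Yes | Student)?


P(Yes | Student) = 37/(37+49) = 37/86

P(Yes|Student) = 37/86 ≈ 43.02%


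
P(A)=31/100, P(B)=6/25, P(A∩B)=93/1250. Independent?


P(A)×P(B) = 93/1250
P(A∩B) = 93/1250
Equal ✓ → Independent

Yes, independent


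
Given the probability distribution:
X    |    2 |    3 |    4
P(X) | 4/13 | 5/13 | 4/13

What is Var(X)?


E[X] = 3
E[X²] = 125/13
Var(X) = E[X²] - (E[X])² = 125/13 - 9 = 8/13

Var(X) = 8/13 ≈ 0.6154


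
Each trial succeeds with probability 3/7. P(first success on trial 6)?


Geometric: P(X=6) = (1-p)^(k-1)×p = (4/7)^5×3/7 = 3072/117649

P(X=6) = 3072/117649 ≈ 2.61%


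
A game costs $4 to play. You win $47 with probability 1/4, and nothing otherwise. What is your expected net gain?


E[gain] = (47-4)×1/4 + (-4)×3/4
= 43/4 - 3 = 31/4

Expected net gain = $31/4 ≈ $7.75


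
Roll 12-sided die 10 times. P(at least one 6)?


P(no 6)^10 = (11/12)^10 = 25937424601/61917364224
P(≥1) = 1 - 25937424601/61917364224 = 35979939623/61917364224

P = 35979939623/61917364224 ≈ 58.11%


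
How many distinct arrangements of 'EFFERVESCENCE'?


Letters: 13, freq: {'E': 5, 'F': 2, 'R': 1, 'V': 1, 'S': 1, 'C': 2, 'N': 1}
13!/(5!×2!×1!×1!×1!×2!×1!) = 6227020800/480 = 12972960

12972960


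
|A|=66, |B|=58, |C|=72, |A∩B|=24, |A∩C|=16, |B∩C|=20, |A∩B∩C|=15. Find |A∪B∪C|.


|A∪B∪C| = 66+58+72-24-16-20+15 = 151

|A∪B∪C| = 151


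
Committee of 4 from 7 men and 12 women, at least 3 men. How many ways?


Count by #men:
  3M,1W: C(7,3)×C(12,1)=420
  4M,0W: C(7,4)×C(12,0)=35
Total = 455

455


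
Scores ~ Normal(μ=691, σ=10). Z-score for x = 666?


z = (x - μ)/σ = (666 - 691)/10 = -2.5

z = -2.5


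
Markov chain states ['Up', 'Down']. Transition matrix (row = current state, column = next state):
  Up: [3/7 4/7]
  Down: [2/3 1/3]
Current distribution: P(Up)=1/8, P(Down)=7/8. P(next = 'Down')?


P(next=Down) = Σᵢ P(now=i)×P(i→Down)
= 1/8×4/7 + 7/8×1/3
= 1/14 + 7/24 = 61/168

P = 61/168 ≈ 0.3631


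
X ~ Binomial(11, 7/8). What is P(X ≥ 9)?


P(X ≥ 9) = Σ P(X=i) for i=9..11
P(X=9) = 2219448385/8589934592
P(X=10) = 3107227739/8589934592
P(X=11) = 1977326743/8589934592
Sum = 7304002867/8589934592

P(X ≥ 9) = 7304002867/8589934592 ≈ 85.03%
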